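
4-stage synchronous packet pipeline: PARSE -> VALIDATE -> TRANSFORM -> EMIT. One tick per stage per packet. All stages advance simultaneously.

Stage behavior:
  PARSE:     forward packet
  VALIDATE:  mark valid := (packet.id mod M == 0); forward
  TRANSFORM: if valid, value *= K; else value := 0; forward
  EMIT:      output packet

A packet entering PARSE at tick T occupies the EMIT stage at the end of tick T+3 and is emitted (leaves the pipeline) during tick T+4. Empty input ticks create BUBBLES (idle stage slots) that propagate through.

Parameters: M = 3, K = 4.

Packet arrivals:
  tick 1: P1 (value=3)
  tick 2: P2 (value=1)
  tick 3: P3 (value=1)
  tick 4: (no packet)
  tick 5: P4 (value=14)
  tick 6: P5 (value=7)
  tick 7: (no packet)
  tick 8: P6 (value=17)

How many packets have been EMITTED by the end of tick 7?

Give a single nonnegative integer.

Answer: 3

Derivation:
Tick 1: [PARSE:P1(v=3,ok=F), VALIDATE:-, TRANSFORM:-, EMIT:-] out:-; in:P1
Tick 2: [PARSE:P2(v=1,ok=F), VALIDATE:P1(v=3,ok=F), TRANSFORM:-, EMIT:-] out:-; in:P2
Tick 3: [PARSE:P3(v=1,ok=F), VALIDATE:P2(v=1,ok=F), TRANSFORM:P1(v=0,ok=F), EMIT:-] out:-; in:P3
Tick 4: [PARSE:-, VALIDATE:P3(v=1,ok=T), TRANSFORM:P2(v=0,ok=F), EMIT:P1(v=0,ok=F)] out:-; in:-
Tick 5: [PARSE:P4(v=14,ok=F), VALIDATE:-, TRANSFORM:P3(v=4,ok=T), EMIT:P2(v=0,ok=F)] out:P1(v=0); in:P4
Tick 6: [PARSE:P5(v=7,ok=F), VALIDATE:P4(v=14,ok=F), TRANSFORM:-, EMIT:P3(v=4,ok=T)] out:P2(v=0); in:P5
Tick 7: [PARSE:-, VALIDATE:P5(v=7,ok=F), TRANSFORM:P4(v=0,ok=F), EMIT:-] out:P3(v=4); in:-
Emitted by tick 7: ['P1', 'P2', 'P3']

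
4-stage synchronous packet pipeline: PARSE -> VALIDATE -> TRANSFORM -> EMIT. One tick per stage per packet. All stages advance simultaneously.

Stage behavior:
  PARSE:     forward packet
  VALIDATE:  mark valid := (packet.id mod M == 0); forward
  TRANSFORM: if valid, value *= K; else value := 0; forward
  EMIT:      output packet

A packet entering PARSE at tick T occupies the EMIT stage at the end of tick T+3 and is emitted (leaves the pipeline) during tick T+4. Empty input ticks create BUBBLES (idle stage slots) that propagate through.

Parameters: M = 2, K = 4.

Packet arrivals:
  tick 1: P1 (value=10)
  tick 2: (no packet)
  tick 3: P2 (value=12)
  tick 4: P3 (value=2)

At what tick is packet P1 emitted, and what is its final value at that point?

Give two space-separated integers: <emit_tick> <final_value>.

Answer: 5 0

Derivation:
Tick 1: [PARSE:P1(v=10,ok=F), VALIDATE:-, TRANSFORM:-, EMIT:-] out:-; in:P1
Tick 2: [PARSE:-, VALIDATE:P1(v=10,ok=F), TRANSFORM:-, EMIT:-] out:-; in:-
Tick 3: [PARSE:P2(v=12,ok=F), VALIDATE:-, TRANSFORM:P1(v=0,ok=F), EMIT:-] out:-; in:P2
Tick 4: [PARSE:P3(v=2,ok=F), VALIDATE:P2(v=12,ok=T), TRANSFORM:-, EMIT:P1(v=0,ok=F)] out:-; in:P3
Tick 5: [PARSE:-, VALIDATE:P3(v=2,ok=F), TRANSFORM:P2(v=48,ok=T), EMIT:-] out:P1(v=0); in:-
Tick 6: [PARSE:-, VALIDATE:-, TRANSFORM:P3(v=0,ok=F), EMIT:P2(v=48,ok=T)] out:-; in:-
Tick 7: [PARSE:-, VALIDATE:-, TRANSFORM:-, EMIT:P3(v=0,ok=F)] out:P2(v=48); in:-
Tick 8: [PARSE:-, VALIDATE:-, TRANSFORM:-, EMIT:-] out:P3(v=0); in:-
P1: arrives tick 1, valid=False (id=1, id%2=1), emit tick 5, final value 0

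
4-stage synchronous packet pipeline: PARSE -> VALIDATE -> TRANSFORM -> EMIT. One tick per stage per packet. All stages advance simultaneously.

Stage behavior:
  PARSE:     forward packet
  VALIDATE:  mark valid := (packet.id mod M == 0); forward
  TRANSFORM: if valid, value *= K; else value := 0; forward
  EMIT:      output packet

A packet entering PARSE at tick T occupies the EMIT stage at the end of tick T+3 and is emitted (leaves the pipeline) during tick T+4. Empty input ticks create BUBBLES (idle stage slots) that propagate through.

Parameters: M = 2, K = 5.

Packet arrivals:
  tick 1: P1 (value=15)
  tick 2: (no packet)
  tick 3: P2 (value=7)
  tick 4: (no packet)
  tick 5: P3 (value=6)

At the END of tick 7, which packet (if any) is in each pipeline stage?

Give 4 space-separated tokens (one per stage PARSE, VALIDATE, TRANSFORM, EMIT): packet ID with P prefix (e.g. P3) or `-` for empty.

Answer: - - P3 -

Derivation:
Tick 1: [PARSE:P1(v=15,ok=F), VALIDATE:-, TRANSFORM:-, EMIT:-] out:-; in:P1
Tick 2: [PARSE:-, VALIDATE:P1(v=15,ok=F), TRANSFORM:-, EMIT:-] out:-; in:-
Tick 3: [PARSE:P2(v=7,ok=F), VALIDATE:-, TRANSFORM:P1(v=0,ok=F), EMIT:-] out:-; in:P2
Tick 4: [PARSE:-, VALIDATE:P2(v=7,ok=T), TRANSFORM:-, EMIT:P1(v=0,ok=F)] out:-; in:-
Tick 5: [PARSE:P3(v=6,ok=F), VALIDATE:-, TRANSFORM:P2(v=35,ok=T), EMIT:-] out:P1(v=0); in:P3
Tick 6: [PARSE:-, VALIDATE:P3(v=6,ok=F), TRANSFORM:-, EMIT:P2(v=35,ok=T)] out:-; in:-
Tick 7: [PARSE:-, VALIDATE:-, TRANSFORM:P3(v=0,ok=F), EMIT:-] out:P2(v=35); in:-
At end of tick 7: ['-', '-', 'P3', '-']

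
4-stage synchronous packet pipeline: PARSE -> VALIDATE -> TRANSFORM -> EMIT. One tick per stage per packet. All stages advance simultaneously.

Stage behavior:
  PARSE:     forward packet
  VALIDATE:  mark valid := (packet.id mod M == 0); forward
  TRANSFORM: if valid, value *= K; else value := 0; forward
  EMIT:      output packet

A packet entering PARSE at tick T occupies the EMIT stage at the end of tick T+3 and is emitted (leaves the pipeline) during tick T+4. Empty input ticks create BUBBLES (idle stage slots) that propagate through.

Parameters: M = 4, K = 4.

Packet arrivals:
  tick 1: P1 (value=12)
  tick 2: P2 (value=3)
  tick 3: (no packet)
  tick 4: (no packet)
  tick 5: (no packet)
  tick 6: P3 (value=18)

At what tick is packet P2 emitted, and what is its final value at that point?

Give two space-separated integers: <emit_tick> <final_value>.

Tick 1: [PARSE:P1(v=12,ok=F), VALIDATE:-, TRANSFORM:-, EMIT:-] out:-; in:P1
Tick 2: [PARSE:P2(v=3,ok=F), VALIDATE:P1(v=12,ok=F), TRANSFORM:-, EMIT:-] out:-; in:P2
Tick 3: [PARSE:-, VALIDATE:P2(v=3,ok=F), TRANSFORM:P1(v=0,ok=F), EMIT:-] out:-; in:-
Tick 4: [PARSE:-, VALIDATE:-, TRANSFORM:P2(v=0,ok=F), EMIT:P1(v=0,ok=F)] out:-; in:-
Tick 5: [PARSE:-, VALIDATE:-, TRANSFORM:-, EMIT:P2(v=0,ok=F)] out:P1(v=0); in:-
Tick 6: [PARSE:P3(v=18,ok=F), VALIDATE:-, TRANSFORM:-, EMIT:-] out:P2(v=0); in:P3
Tick 7: [PARSE:-, VALIDATE:P3(v=18,ok=F), TRANSFORM:-, EMIT:-] out:-; in:-
Tick 8: [PARSE:-, VALIDATE:-, TRANSFORM:P3(v=0,ok=F), EMIT:-] out:-; in:-
Tick 9: [PARSE:-, VALIDATE:-, TRANSFORM:-, EMIT:P3(v=0,ok=F)] out:-; in:-
Tick 10: [PARSE:-, VALIDATE:-, TRANSFORM:-, EMIT:-] out:P3(v=0); in:-
P2: arrives tick 2, valid=False (id=2, id%4=2), emit tick 6, final value 0

Answer: 6 0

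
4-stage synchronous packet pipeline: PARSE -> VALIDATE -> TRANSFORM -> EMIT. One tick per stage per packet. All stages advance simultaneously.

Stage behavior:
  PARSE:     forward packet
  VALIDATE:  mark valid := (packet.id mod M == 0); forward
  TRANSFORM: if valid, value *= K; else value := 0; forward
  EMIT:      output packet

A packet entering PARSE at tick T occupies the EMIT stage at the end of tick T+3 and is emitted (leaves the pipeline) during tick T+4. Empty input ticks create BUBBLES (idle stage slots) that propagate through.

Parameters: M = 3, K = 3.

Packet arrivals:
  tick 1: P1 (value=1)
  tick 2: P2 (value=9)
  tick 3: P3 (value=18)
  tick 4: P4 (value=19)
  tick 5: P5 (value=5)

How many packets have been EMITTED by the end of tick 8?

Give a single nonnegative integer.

Answer: 4

Derivation:
Tick 1: [PARSE:P1(v=1,ok=F), VALIDATE:-, TRANSFORM:-, EMIT:-] out:-; in:P1
Tick 2: [PARSE:P2(v=9,ok=F), VALIDATE:P1(v=1,ok=F), TRANSFORM:-, EMIT:-] out:-; in:P2
Tick 3: [PARSE:P3(v=18,ok=F), VALIDATE:P2(v=9,ok=F), TRANSFORM:P1(v=0,ok=F), EMIT:-] out:-; in:P3
Tick 4: [PARSE:P4(v=19,ok=F), VALIDATE:P3(v=18,ok=T), TRANSFORM:P2(v=0,ok=F), EMIT:P1(v=0,ok=F)] out:-; in:P4
Tick 5: [PARSE:P5(v=5,ok=F), VALIDATE:P4(v=19,ok=F), TRANSFORM:P3(v=54,ok=T), EMIT:P2(v=0,ok=F)] out:P1(v=0); in:P5
Tick 6: [PARSE:-, VALIDATE:P5(v=5,ok=F), TRANSFORM:P4(v=0,ok=F), EMIT:P3(v=54,ok=T)] out:P2(v=0); in:-
Tick 7: [PARSE:-, VALIDATE:-, TRANSFORM:P5(v=0,ok=F), EMIT:P4(v=0,ok=F)] out:P3(v=54); in:-
Tick 8: [PARSE:-, VALIDATE:-, TRANSFORM:-, EMIT:P5(v=0,ok=F)] out:P4(v=0); in:-
Emitted by tick 8: ['P1', 'P2', 'P3', 'P4']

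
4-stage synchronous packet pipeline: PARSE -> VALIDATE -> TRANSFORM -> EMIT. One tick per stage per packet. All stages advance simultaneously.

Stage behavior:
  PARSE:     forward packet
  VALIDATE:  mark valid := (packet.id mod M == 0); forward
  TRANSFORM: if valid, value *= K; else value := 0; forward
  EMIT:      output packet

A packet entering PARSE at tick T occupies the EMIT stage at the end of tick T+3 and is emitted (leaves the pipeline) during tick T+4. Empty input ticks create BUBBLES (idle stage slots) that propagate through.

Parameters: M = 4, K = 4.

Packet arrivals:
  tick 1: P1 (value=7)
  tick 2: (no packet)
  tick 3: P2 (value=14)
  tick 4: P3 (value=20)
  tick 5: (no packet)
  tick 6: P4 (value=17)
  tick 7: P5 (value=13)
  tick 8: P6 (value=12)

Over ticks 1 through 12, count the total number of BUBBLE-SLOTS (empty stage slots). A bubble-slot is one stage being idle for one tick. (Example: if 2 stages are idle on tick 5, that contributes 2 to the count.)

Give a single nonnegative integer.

Answer: 24

Derivation:
Tick 1: [PARSE:P1(v=7,ok=F), VALIDATE:-, TRANSFORM:-, EMIT:-] out:-; bubbles=3
Tick 2: [PARSE:-, VALIDATE:P1(v=7,ok=F), TRANSFORM:-, EMIT:-] out:-; bubbles=3
Tick 3: [PARSE:P2(v=14,ok=F), VALIDATE:-, TRANSFORM:P1(v=0,ok=F), EMIT:-] out:-; bubbles=2
Tick 4: [PARSE:P3(v=20,ok=F), VALIDATE:P2(v=14,ok=F), TRANSFORM:-, EMIT:P1(v=0,ok=F)] out:-; bubbles=1
Tick 5: [PARSE:-, VALIDATE:P3(v=20,ok=F), TRANSFORM:P2(v=0,ok=F), EMIT:-] out:P1(v=0); bubbles=2
Tick 6: [PARSE:P4(v=17,ok=F), VALIDATE:-, TRANSFORM:P3(v=0,ok=F), EMIT:P2(v=0,ok=F)] out:-; bubbles=1
Tick 7: [PARSE:P5(v=13,ok=F), VALIDATE:P4(v=17,ok=T), TRANSFORM:-, EMIT:P3(v=0,ok=F)] out:P2(v=0); bubbles=1
Tick 8: [PARSE:P6(v=12,ok=F), VALIDATE:P5(v=13,ok=F), TRANSFORM:P4(v=68,ok=T), EMIT:-] out:P3(v=0); bubbles=1
Tick 9: [PARSE:-, VALIDATE:P6(v=12,ok=F), TRANSFORM:P5(v=0,ok=F), EMIT:P4(v=68,ok=T)] out:-; bubbles=1
Tick 10: [PARSE:-, VALIDATE:-, TRANSFORM:P6(v=0,ok=F), EMIT:P5(v=0,ok=F)] out:P4(v=68); bubbles=2
Tick 11: [PARSE:-, VALIDATE:-, TRANSFORM:-, EMIT:P6(v=0,ok=F)] out:P5(v=0); bubbles=3
Tick 12: [PARSE:-, VALIDATE:-, TRANSFORM:-, EMIT:-] out:P6(v=0); bubbles=4
Total bubble-slots: 24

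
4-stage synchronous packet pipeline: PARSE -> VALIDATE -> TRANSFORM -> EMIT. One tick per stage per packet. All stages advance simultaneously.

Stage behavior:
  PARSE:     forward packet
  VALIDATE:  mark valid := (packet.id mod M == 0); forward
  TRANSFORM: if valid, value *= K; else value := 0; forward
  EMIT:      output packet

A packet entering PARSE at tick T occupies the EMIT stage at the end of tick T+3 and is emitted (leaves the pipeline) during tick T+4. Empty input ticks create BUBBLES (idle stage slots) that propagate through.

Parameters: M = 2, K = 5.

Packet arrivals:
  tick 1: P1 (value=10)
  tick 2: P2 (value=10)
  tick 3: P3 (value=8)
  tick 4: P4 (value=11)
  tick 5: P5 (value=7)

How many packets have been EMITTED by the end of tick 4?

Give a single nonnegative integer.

Tick 1: [PARSE:P1(v=10,ok=F), VALIDATE:-, TRANSFORM:-, EMIT:-] out:-; in:P1
Tick 2: [PARSE:P2(v=10,ok=F), VALIDATE:P1(v=10,ok=F), TRANSFORM:-, EMIT:-] out:-; in:P2
Tick 3: [PARSE:P3(v=8,ok=F), VALIDATE:P2(v=10,ok=T), TRANSFORM:P1(v=0,ok=F), EMIT:-] out:-; in:P3
Tick 4: [PARSE:P4(v=11,ok=F), VALIDATE:P3(v=8,ok=F), TRANSFORM:P2(v=50,ok=T), EMIT:P1(v=0,ok=F)] out:-; in:P4
Emitted by tick 4: []

Answer: 0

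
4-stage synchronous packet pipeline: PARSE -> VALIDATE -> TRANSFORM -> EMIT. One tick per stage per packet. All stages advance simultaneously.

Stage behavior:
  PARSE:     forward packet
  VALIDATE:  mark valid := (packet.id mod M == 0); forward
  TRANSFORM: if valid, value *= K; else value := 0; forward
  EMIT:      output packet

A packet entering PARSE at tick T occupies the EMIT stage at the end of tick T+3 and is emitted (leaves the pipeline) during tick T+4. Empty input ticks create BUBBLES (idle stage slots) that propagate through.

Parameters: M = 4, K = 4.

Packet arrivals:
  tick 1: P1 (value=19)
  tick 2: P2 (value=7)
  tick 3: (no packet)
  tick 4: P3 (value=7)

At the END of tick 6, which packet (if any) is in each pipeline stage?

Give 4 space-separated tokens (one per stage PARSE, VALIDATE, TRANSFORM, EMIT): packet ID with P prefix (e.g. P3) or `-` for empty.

Answer: - - P3 -

Derivation:
Tick 1: [PARSE:P1(v=19,ok=F), VALIDATE:-, TRANSFORM:-, EMIT:-] out:-; in:P1
Tick 2: [PARSE:P2(v=7,ok=F), VALIDATE:P1(v=19,ok=F), TRANSFORM:-, EMIT:-] out:-; in:P2
Tick 3: [PARSE:-, VALIDATE:P2(v=7,ok=F), TRANSFORM:P1(v=0,ok=F), EMIT:-] out:-; in:-
Tick 4: [PARSE:P3(v=7,ok=F), VALIDATE:-, TRANSFORM:P2(v=0,ok=F), EMIT:P1(v=0,ok=F)] out:-; in:P3
Tick 5: [PARSE:-, VALIDATE:P3(v=7,ok=F), TRANSFORM:-, EMIT:P2(v=0,ok=F)] out:P1(v=0); in:-
Tick 6: [PARSE:-, VALIDATE:-, TRANSFORM:P3(v=0,ok=F), EMIT:-] out:P2(v=0); in:-
At end of tick 6: ['-', '-', 'P3', '-']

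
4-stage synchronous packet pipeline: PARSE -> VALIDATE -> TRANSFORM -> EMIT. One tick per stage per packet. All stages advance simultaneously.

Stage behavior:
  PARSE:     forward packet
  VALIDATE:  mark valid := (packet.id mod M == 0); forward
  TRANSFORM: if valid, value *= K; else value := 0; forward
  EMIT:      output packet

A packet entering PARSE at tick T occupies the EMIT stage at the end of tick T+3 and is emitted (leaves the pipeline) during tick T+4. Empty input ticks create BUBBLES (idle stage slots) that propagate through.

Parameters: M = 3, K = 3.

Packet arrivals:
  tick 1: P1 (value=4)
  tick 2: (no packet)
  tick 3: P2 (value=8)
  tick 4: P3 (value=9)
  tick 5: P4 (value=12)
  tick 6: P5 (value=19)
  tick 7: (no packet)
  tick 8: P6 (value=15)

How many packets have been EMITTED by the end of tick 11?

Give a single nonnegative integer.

Tick 1: [PARSE:P1(v=4,ok=F), VALIDATE:-, TRANSFORM:-, EMIT:-] out:-; in:P1
Tick 2: [PARSE:-, VALIDATE:P1(v=4,ok=F), TRANSFORM:-, EMIT:-] out:-; in:-
Tick 3: [PARSE:P2(v=8,ok=F), VALIDATE:-, TRANSFORM:P1(v=0,ok=F), EMIT:-] out:-; in:P2
Tick 4: [PARSE:P3(v=9,ok=F), VALIDATE:P2(v=8,ok=F), TRANSFORM:-, EMIT:P1(v=0,ok=F)] out:-; in:P3
Tick 5: [PARSE:P4(v=12,ok=F), VALIDATE:P3(v=9,ok=T), TRANSFORM:P2(v=0,ok=F), EMIT:-] out:P1(v=0); in:P4
Tick 6: [PARSE:P5(v=19,ok=F), VALIDATE:P4(v=12,ok=F), TRANSFORM:P3(v=27,ok=T), EMIT:P2(v=0,ok=F)] out:-; in:P5
Tick 7: [PARSE:-, VALIDATE:P5(v=19,ok=F), TRANSFORM:P4(v=0,ok=F), EMIT:P3(v=27,ok=T)] out:P2(v=0); in:-
Tick 8: [PARSE:P6(v=15,ok=F), VALIDATE:-, TRANSFORM:P5(v=0,ok=F), EMIT:P4(v=0,ok=F)] out:P3(v=27); in:P6
Tick 9: [PARSE:-, VALIDATE:P6(v=15,ok=T), TRANSFORM:-, EMIT:P5(v=0,ok=F)] out:P4(v=0); in:-
Tick 10: [PARSE:-, VALIDATE:-, TRANSFORM:P6(v=45,ok=T), EMIT:-] out:P5(v=0); in:-
Tick 11: [PARSE:-, VALIDATE:-, TRANSFORM:-, EMIT:P6(v=45,ok=T)] out:-; in:-
Emitted by tick 11: ['P1', 'P2', 'P3', 'P4', 'P5']

Answer: 5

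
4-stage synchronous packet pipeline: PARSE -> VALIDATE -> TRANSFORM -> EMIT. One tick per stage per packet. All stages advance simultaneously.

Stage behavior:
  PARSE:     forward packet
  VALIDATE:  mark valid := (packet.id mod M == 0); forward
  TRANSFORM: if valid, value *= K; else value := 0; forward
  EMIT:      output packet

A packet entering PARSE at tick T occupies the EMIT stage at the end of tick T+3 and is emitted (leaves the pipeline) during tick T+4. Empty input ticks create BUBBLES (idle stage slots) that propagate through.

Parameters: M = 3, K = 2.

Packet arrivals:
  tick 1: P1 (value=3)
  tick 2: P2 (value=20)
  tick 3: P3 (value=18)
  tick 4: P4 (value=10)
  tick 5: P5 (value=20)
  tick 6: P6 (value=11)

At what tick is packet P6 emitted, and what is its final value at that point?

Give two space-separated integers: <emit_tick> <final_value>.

Tick 1: [PARSE:P1(v=3,ok=F), VALIDATE:-, TRANSFORM:-, EMIT:-] out:-; in:P1
Tick 2: [PARSE:P2(v=20,ok=F), VALIDATE:P1(v=3,ok=F), TRANSFORM:-, EMIT:-] out:-; in:P2
Tick 3: [PARSE:P3(v=18,ok=F), VALIDATE:P2(v=20,ok=F), TRANSFORM:P1(v=0,ok=F), EMIT:-] out:-; in:P3
Tick 4: [PARSE:P4(v=10,ok=F), VALIDATE:P3(v=18,ok=T), TRANSFORM:P2(v=0,ok=F), EMIT:P1(v=0,ok=F)] out:-; in:P4
Tick 5: [PARSE:P5(v=20,ok=F), VALIDATE:P4(v=10,ok=F), TRANSFORM:P3(v=36,ok=T), EMIT:P2(v=0,ok=F)] out:P1(v=0); in:P5
Tick 6: [PARSE:P6(v=11,ok=F), VALIDATE:P5(v=20,ok=F), TRANSFORM:P4(v=0,ok=F), EMIT:P3(v=36,ok=T)] out:P2(v=0); in:P6
Tick 7: [PARSE:-, VALIDATE:P6(v=11,ok=T), TRANSFORM:P5(v=0,ok=F), EMIT:P4(v=0,ok=F)] out:P3(v=36); in:-
Tick 8: [PARSE:-, VALIDATE:-, TRANSFORM:P6(v=22,ok=T), EMIT:P5(v=0,ok=F)] out:P4(v=0); in:-
Tick 9: [PARSE:-, VALIDATE:-, TRANSFORM:-, EMIT:P6(v=22,ok=T)] out:P5(v=0); in:-
Tick 10: [PARSE:-, VALIDATE:-, TRANSFORM:-, EMIT:-] out:P6(v=22); in:-
P6: arrives tick 6, valid=True (id=6, id%3=0), emit tick 10, final value 22

Answer: 10 22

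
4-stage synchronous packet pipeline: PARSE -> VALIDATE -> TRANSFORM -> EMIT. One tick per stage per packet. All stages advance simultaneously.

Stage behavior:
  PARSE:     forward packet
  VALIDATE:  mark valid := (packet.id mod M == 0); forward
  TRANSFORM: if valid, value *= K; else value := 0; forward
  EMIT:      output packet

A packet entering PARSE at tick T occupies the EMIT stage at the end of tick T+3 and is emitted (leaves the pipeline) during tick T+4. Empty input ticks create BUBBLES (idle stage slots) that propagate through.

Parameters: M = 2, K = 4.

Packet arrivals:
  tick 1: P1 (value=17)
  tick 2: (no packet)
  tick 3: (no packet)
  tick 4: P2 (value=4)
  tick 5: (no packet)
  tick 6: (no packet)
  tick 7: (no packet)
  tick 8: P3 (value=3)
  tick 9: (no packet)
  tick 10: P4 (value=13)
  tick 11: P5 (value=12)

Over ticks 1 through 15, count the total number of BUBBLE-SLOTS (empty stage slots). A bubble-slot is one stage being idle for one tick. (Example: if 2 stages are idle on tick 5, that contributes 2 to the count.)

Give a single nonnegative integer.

Answer: 40

Derivation:
Tick 1: [PARSE:P1(v=17,ok=F), VALIDATE:-, TRANSFORM:-, EMIT:-] out:-; bubbles=3
Tick 2: [PARSE:-, VALIDATE:P1(v=17,ok=F), TRANSFORM:-, EMIT:-] out:-; bubbles=3
Tick 3: [PARSE:-, VALIDATE:-, TRANSFORM:P1(v=0,ok=F), EMIT:-] out:-; bubbles=3
Tick 4: [PARSE:P2(v=4,ok=F), VALIDATE:-, TRANSFORM:-, EMIT:P1(v=0,ok=F)] out:-; bubbles=2
Tick 5: [PARSE:-, VALIDATE:P2(v=4,ok=T), TRANSFORM:-, EMIT:-] out:P1(v=0); bubbles=3
Tick 6: [PARSE:-, VALIDATE:-, TRANSFORM:P2(v=16,ok=T), EMIT:-] out:-; bubbles=3
Tick 7: [PARSE:-, VALIDATE:-, TRANSFORM:-, EMIT:P2(v=16,ok=T)] out:-; bubbles=3
Tick 8: [PARSE:P3(v=3,ok=F), VALIDATE:-, TRANSFORM:-, EMIT:-] out:P2(v=16); bubbles=3
Tick 9: [PARSE:-, VALIDATE:P3(v=3,ok=F), TRANSFORM:-, EMIT:-] out:-; bubbles=3
Tick 10: [PARSE:P4(v=13,ok=F), VALIDATE:-, TRANSFORM:P3(v=0,ok=F), EMIT:-] out:-; bubbles=2
Tick 11: [PARSE:P5(v=12,ok=F), VALIDATE:P4(v=13,ok=T), TRANSFORM:-, EMIT:P3(v=0,ok=F)] out:-; bubbles=1
Tick 12: [PARSE:-, VALIDATE:P5(v=12,ok=F), TRANSFORM:P4(v=52,ok=T), EMIT:-] out:P3(v=0); bubbles=2
Tick 13: [PARSE:-, VALIDATE:-, TRANSFORM:P5(v=0,ok=F), EMIT:P4(v=52,ok=T)] out:-; bubbles=2
Tick 14: [PARSE:-, VALIDATE:-, TRANSFORM:-, EMIT:P5(v=0,ok=F)] out:P4(v=52); bubbles=3
Tick 15: [PARSE:-, VALIDATE:-, TRANSFORM:-, EMIT:-] out:P5(v=0); bubbles=4
Total bubble-slots: 40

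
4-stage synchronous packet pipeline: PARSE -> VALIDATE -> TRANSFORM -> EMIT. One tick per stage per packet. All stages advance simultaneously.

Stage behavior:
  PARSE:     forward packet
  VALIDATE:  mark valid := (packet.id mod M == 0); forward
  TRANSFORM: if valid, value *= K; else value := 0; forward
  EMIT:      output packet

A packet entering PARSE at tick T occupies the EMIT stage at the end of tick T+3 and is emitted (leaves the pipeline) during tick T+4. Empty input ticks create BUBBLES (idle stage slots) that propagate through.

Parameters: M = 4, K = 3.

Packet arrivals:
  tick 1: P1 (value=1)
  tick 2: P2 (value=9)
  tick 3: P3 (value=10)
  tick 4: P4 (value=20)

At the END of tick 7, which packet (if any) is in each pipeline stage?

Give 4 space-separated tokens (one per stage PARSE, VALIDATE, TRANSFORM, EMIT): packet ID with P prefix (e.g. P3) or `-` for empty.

Answer: - - - P4

Derivation:
Tick 1: [PARSE:P1(v=1,ok=F), VALIDATE:-, TRANSFORM:-, EMIT:-] out:-; in:P1
Tick 2: [PARSE:P2(v=9,ok=F), VALIDATE:P1(v=1,ok=F), TRANSFORM:-, EMIT:-] out:-; in:P2
Tick 3: [PARSE:P3(v=10,ok=F), VALIDATE:P2(v=9,ok=F), TRANSFORM:P1(v=0,ok=F), EMIT:-] out:-; in:P3
Tick 4: [PARSE:P4(v=20,ok=F), VALIDATE:P3(v=10,ok=F), TRANSFORM:P2(v=0,ok=F), EMIT:P1(v=0,ok=F)] out:-; in:P4
Tick 5: [PARSE:-, VALIDATE:P4(v=20,ok=T), TRANSFORM:P3(v=0,ok=F), EMIT:P2(v=0,ok=F)] out:P1(v=0); in:-
Tick 6: [PARSE:-, VALIDATE:-, TRANSFORM:P4(v=60,ok=T), EMIT:P3(v=0,ok=F)] out:P2(v=0); in:-
Tick 7: [PARSE:-, VALIDATE:-, TRANSFORM:-, EMIT:P4(v=60,ok=T)] out:P3(v=0); in:-
At end of tick 7: ['-', '-', '-', 'P4']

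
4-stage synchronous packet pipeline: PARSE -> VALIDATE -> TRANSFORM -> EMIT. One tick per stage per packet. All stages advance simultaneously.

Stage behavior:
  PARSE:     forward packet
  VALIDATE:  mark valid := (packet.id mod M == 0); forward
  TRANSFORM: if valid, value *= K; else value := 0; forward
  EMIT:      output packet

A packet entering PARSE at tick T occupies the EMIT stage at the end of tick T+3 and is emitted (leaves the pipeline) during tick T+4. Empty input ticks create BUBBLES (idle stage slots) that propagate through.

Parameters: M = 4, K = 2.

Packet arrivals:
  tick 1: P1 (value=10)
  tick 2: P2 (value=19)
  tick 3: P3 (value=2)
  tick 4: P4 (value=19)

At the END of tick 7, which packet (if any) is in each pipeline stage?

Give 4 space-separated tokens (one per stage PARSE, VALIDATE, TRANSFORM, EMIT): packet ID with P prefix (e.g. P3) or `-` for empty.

Answer: - - - P4

Derivation:
Tick 1: [PARSE:P1(v=10,ok=F), VALIDATE:-, TRANSFORM:-, EMIT:-] out:-; in:P1
Tick 2: [PARSE:P2(v=19,ok=F), VALIDATE:P1(v=10,ok=F), TRANSFORM:-, EMIT:-] out:-; in:P2
Tick 3: [PARSE:P3(v=2,ok=F), VALIDATE:P2(v=19,ok=F), TRANSFORM:P1(v=0,ok=F), EMIT:-] out:-; in:P3
Tick 4: [PARSE:P4(v=19,ok=F), VALIDATE:P3(v=2,ok=F), TRANSFORM:P2(v=0,ok=F), EMIT:P1(v=0,ok=F)] out:-; in:P4
Tick 5: [PARSE:-, VALIDATE:P4(v=19,ok=T), TRANSFORM:P3(v=0,ok=F), EMIT:P2(v=0,ok=F)] out:P1(v=0); in:-
Tick 6: [PARSE:-, VALIDATE:-, TRANSFORM:P4(v=38,ok=T), EMIT:P3(v=0,ok=F)] out:P2(v=0); in:-
Tick 7: [PARSE:-, VALIDATE:-, TRANSFORM:-, EMIT:P4(v=38,ok=T)] out:P3(v=0); in:-
At end of tick 7: ['-', '-', '-', 'P4']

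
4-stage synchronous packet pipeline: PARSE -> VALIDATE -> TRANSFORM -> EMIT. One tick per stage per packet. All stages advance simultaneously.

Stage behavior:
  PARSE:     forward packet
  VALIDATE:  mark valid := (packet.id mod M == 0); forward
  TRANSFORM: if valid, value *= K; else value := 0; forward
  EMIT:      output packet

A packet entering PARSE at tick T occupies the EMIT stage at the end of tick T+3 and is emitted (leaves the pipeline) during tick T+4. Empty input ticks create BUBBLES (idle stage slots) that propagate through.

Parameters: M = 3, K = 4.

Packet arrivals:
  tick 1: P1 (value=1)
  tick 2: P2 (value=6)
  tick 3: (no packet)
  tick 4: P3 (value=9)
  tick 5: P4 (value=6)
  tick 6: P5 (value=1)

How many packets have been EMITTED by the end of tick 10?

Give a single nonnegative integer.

Tick 1: [PARSE:P1(v=1,ok=F), VALIDATE:-, TRANSFORM:-, EMIT:-] out:-; in:P1
Tick 2: [PARSE:P2(v=6,ok=F), VALIDATE:P1(v=1,ok=F), TRANSFORM:-, EMIT:-] out:-; in:P2
Tick 3: [PARSE:-, VALIDATE:P2(v=6,ok=F), TRANSFORM:P1(v=0,ok=F), EMIT:-] out:-; in:-
Tick 4: [PARSE:P3(v=9,ok=F), VALIDATE:-, TRANSFORM:P2(v=0,ok=F), EMIT:P1(v=0,ok=F)] out:-; in:P3
Tick 5: [PARSE:P4(v=6,ok=F), VALIDATE:P3(v=9,ok=T), TRANSFORM:-, EMIT:P2(v=0,ok=F)] out:P1(v=0); in:P4
Tick 6: [PARSE:P5(v=1,ok=F), VALIDATE:P4(v=6,ok=F), TRANSFORM:P3(v=36,ok=T), EMIT:-] out:P2(v=0); in:P5
Tick 7: [PARSE:-, VALIDATE:P5(v=1,ok=F), TRANSFORM:P4(v=0,ok=F), EMIT:P3(v=36,ok=T)] out:-; in:-
Tick 8: [PARSE:-, VALIDATE:-, TRANSFORM:P5(v=0,ok=F), EMIT:P4(v=0,ok=F)] out:P3(v=36); in:-
Tick 9: [PARSE:-, VALIDATE:-, TRANSFORM:-, EMIT:P5(v=0,ok=F)] out:P4(v=0); in:-
Tick 10: [PARSE:-, VALIDATE:-, TRANSFORM:-, EMIT:-] out:P5(v=0); in:-
Emitted by tick 10: ['P1', 'P2', 'P3', 'P4', 'P5']

Answer: 5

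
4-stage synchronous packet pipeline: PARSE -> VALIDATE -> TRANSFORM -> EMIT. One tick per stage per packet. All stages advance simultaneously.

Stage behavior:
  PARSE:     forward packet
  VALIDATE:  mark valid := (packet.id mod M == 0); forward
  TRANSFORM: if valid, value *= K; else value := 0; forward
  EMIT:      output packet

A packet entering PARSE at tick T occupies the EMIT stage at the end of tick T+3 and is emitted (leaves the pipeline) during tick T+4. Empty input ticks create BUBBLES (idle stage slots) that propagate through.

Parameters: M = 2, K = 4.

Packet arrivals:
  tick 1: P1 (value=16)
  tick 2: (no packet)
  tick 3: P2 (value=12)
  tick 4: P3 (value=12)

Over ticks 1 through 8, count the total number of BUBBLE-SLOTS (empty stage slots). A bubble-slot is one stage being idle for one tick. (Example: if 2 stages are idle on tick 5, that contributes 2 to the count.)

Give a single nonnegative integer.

Tick 1: [PARSE:P1(v=16,ok=F), VALIDATE:-, TRANSFORM:-, EMIT:-] out:-; bubbles=3
Tick 2: [PARSE:-, VALIDATE:P1(v=16,ok=F), TRANSFORM:-, EMIT:-] out:-; bubbles=3
Tick 3: [PARSE:P2(v=12,ok=F), VALIDATE:-, TRANSFORM:P1(v=0,ok=F), EMIT:-] out:-; bubbles=2
Tick 4: [PARSE:P3(v=12,ok=F), VALIDATE:P2(v=12,ok=T), TRANSFORM:-, EMIT:P1(v=0,ok=F)] out:-; bubbles=1
Tick 5: [PARSE:-, VALIDATE:P3(v=12,ok=F), TRANSFORM:P2(v=48,ok=T), EMIT:-] out:P1(v=0); bubbles=2
Tick 6: [PARSE:-, VALIDATE:-, TRANSFORM:P3(v=0,ok=F), EMIT:P2(v=48,ok=T)] out:-; bubbles=2
Tick 7: [PARSE:-, VALIDATE:-, TRANSFORM:-, EMIT:P3(v=0,ok=F)] out:P2(v=48); bubbles=3
Tick 8: [PARSE:-, VALIDATE:-, TRANSFORM:-, EMIT:-] out:P3(v=0); bubbles=4
Total bubble-slots: 20

Answer: 20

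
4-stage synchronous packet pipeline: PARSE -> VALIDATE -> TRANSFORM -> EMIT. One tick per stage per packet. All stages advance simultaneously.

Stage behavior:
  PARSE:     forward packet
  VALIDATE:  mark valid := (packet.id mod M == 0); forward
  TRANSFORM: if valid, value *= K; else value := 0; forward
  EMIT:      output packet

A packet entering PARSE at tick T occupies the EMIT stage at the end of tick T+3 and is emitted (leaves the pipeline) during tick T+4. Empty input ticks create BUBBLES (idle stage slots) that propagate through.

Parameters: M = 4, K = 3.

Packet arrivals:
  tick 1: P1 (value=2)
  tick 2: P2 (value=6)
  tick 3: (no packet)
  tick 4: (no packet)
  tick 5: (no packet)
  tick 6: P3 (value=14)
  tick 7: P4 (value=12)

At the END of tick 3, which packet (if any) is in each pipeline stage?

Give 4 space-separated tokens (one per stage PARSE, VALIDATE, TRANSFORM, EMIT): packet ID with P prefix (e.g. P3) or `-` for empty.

Answer: - P2 P1 -

Derivation:
Tick 1: [PARSE:P1(v=2,ok=F), VALIDATE:-, TRANSFORM:-, EMIT:-] out:-; in:P1
Tick 2: [PARSE:P2(v=6,ok=F), VALIDATE:P1(v=2,ok=F), TRANSFORM:-, EMIT:-] out:-; in:P2
Tick 3: [PARSE:-, VALIDATE:P2(v=6,ok=F), TRANSFORM:P1(v=0,ok=F), EMIT:-] out:-; in:-
At end of tick 3: ['-', 'P2', 'P1', '-']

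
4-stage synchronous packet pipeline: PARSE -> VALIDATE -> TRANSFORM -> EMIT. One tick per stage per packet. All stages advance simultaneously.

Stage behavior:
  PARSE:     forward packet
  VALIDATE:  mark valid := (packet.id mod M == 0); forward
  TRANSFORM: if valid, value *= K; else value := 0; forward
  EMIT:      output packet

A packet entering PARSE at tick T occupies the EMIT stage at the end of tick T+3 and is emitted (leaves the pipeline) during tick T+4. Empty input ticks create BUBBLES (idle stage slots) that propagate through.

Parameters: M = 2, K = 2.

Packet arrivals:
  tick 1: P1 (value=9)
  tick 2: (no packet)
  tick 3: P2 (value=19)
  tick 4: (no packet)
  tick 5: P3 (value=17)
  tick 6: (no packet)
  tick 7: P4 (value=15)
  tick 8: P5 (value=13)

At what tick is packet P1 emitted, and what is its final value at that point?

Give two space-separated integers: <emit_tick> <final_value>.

Answer: 5 0

Derivation:
Tick 1: [PARSE:P1(v=9,ok=F), VALIDATE:-, TRANSFORM:-, EMIT:-] out:-; in:P1
Tick 2: [PARSE:-, VALIDATE:P1(v=9,ok=F), TRANSFORM:-, EMIT:-] out:-; in:-
Tick 3: [PARSE:P2(v=19,ok=F), VALIDATE:-, TRANSFORM:P1(v=0,ok=F), EMIT:-] out:-; in:P2
Tick 4: [PARSE:-, VALIDATE:P2(v=19,ok=T), TRANSFORM:-, EMIT:P1(v=0,ok=F)] out:-; in:-
Tick 5: [PARSE:P3(v=17,ok=F), VALIDATE:-, TRANSFORM:P2(v=38,ok=T), EMIT:-] out:P1(v=0); in:P3
Tick 6: [PARSE:-, VALIDATE:P3(v=17,ok=F), TRANSFORM:-, EMIT:P2(v=38,ok=T)] out:-; in:-
Tick 7: [PARSE:P4(v=15,ok=F), VALIDATE:-, TRANSFORM:P3(v=0,ok=F), EMIT:-] out:P2(v=38); in:P4
Tick 8: [PARSE:P5(v=13,ok=F), VALIDATE:P4(v=15,ok=T), TRANSFORM:-, EMIT:P3(v=0,ok=F)] out:-; in:P5
Tick 9: [PARSE:-, VALIDATE:P5(v=13,ok=F), TRANSFORM:P4(v=30,ok=T), EMIT:-] out:P3(v=0); in:-
Tick 10: [PARSE:-, VALIDATE:-, TRANSFORM:P5(v=0,ok=F), EMIT:P4(v=30,ok=T)] out:-; in:-
Tick 11: [PARSE:-, VALIDATE:-, TRANSFORM:-, EMIT:P5(v=0,ok=F)] out:P4(v=30); in:-
Tick 12: [PARSE:-, VALIDATE:-, TRANSFORM:-, EMIT:-] out:P5(v=0); in:-
P1: arrives tick 1, valid=False (id=1, id%2=1), emit tick 5, final value 0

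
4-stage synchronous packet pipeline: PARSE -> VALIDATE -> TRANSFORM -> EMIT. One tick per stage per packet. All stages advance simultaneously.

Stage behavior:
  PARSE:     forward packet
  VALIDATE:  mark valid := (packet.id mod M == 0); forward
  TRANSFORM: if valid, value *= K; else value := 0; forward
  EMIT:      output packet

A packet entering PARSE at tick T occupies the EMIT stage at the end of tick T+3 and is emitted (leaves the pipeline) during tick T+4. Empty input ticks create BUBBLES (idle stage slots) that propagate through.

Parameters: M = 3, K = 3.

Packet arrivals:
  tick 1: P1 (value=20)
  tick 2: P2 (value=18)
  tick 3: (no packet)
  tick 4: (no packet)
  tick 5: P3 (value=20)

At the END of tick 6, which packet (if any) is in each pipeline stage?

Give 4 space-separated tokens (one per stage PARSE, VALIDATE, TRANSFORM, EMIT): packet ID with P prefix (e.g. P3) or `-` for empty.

Tick 1: [PARSE:P1(v=20,ok=F), VALIDATE:-, TRANSFORM:-, EMIT:-] out:-; in:P1
Tick 2: [PARSE:P2(v=18,ok=F), VALIDATE:P1(v=20,ok=F), TRANSFORM:-, EMIT:-] out:-; in:P2
Tick 3: [PARSE:-, VALIDATE:P2(v=18,ok=F), TRANSFORM:P1(v=0,ok=F), EMIT:-] out:-; in:-
Tick 4: [PARSE:-, VALIDATE:-, TRANSFORM:P2(v=0,ok=F), EMIT:P1(v=0,ok=F)] out:-; in:-
Tick 5: [PARSE:P3(v=20,ok=F), VALIDATE:-, TRANSFORM:-, EMIT:P2(v=0,ok=F)] out:P1(v=0); in:P3
Tick 6: [PARSE:-, VALIDATE:P3(v=20,ok=T), TRANSFORM:-, EMIT:-] out:P2(v=0); in:-
At end of tick 6: ['-', 'P3', '-', '-']

Answer: - P3 - -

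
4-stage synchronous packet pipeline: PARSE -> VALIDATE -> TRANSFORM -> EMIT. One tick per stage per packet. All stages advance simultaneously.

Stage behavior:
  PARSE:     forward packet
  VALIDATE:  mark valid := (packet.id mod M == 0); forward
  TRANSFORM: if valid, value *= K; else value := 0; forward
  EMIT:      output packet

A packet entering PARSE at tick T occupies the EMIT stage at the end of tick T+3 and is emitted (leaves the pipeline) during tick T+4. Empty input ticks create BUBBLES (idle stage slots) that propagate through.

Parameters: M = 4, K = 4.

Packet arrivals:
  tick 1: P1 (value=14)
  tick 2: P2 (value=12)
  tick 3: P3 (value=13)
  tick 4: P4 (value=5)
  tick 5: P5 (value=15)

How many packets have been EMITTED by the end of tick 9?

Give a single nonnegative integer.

Answer: 5

Derivation:
Tick 1: [PARSE:P1(v=14,ok=F), VALIDATE:-, TRANSFORM:-, EMIT:-] out:-; in:P1
Tick 2: [PARSE:P2(v=12,ok=F), VALIDATE:P1(v=14,ok=F), TRANSFORM:-, EMIT:-] out:-; in:P2
Tick 3: [PARSE:P3(v=13,ok=F), VALIDATE:P2(v=12,ok=F), TRANSFORM:P1(v=0,ok=F), EMIT:-] out:-; in:P3
Tick 4: [PARSE:P4(v=5,ok=F), VALIDATE:P3(v=13,ok=F), TRANSFORM:P2(v=0,ok=F), EMIT:P1(v=0,ok=F)] out:-; in:P4
Tick 5: [PARSE:P5(v=15,ok=F), VALIDATE:P4(v=5,ok=T), TRANSFORM:P3(v=0,ok=F), EMIT:P2(v=0,ok=F)] out:P1(v=0); in:P5
Tick 6: [PARSE:-, VALIDATE:P5(v=15,ok=F), TRANSFORM:P4(v=20,ok=T), EMIT:P3(v=0,ok=F)] out:P2(v=0); in:-
Tick 7: [PARSE:-, VALIDATE:-, TRANSFORM:P5(v=0,ok=F), EMIT:P4(v=20,ok=T)] out:P3(v=0); in:-
Tick 8: [PARSE:-, VALIDATE:-, TRANSFORM:-, EMIT:P5(v=0,ok=F)] out:P4(v=20); in:-
Tick 9: [PARSE:-, VALIDATE:-, TRANSFORM:-, EMIT:-] out:P5(v=0); in:-
Emitted by tick 9: ['P1', 'P2', 'P3', 'P4', 'P5']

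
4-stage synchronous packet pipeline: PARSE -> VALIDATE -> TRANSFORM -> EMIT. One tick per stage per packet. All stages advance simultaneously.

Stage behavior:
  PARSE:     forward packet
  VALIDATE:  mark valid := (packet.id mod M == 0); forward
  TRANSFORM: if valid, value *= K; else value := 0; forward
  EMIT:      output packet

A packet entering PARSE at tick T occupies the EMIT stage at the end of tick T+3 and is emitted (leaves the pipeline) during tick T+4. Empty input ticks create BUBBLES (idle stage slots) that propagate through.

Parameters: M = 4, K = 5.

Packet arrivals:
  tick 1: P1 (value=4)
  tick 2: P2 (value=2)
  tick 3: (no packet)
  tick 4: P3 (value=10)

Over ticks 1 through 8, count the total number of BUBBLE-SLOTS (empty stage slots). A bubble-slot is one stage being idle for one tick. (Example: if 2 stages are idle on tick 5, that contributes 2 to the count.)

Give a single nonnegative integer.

Answer: 20

Derivation:
Tick 1: [PARSE:P1(v=4,ok=F), VALIDATE:-, TRANSFORM:-, EMIT:-] out:-; bubbles=3
Tick 2: [PARSE:P2(v=2,ok=F), VALIDATE:P1(v=4,ok=F), TRANSFORM:-, EMIT:-] out:-; bubbles=2
Tick 3: [PARSE:-, VALIDATE:P2(v=2,ok=F), TRANSFORM:P1(v=0,ok=F), EMIT:-] out:-; bubbles=2
Tick 4: [PARSE:P3(v=10,ok=F), VALIDATE:-, TRANSFORM:P2(v=0,ok=F), EMIT:P1(v=0,ok=F)] out:-; bubbles=1
Tick 5: [PARSE:-, VALIDATE:P3(v=10,ok=F), TRANSFORM:-, EMIT:P2(v=0,ok=F)] out:P1(v=0); bubbles=2
Tick 6: [PARSE:-, VALIDATE:-, TRANSFORM:P3(v=0,ok=F), EMIT:-] out:P2(v=0); bubbles=3
Tick 7: [PARSE:-, VALIDATE:-, TRANSFORM:-, EMIT:P3(v=0,ok=F)] out:-; bubbles=3
Tick 8: [PARSE:-, VALIDATE:-, TRANSFORM:-, EMIT:-] out:P3(v=0); bubbles=4
Total bubble-slots: 20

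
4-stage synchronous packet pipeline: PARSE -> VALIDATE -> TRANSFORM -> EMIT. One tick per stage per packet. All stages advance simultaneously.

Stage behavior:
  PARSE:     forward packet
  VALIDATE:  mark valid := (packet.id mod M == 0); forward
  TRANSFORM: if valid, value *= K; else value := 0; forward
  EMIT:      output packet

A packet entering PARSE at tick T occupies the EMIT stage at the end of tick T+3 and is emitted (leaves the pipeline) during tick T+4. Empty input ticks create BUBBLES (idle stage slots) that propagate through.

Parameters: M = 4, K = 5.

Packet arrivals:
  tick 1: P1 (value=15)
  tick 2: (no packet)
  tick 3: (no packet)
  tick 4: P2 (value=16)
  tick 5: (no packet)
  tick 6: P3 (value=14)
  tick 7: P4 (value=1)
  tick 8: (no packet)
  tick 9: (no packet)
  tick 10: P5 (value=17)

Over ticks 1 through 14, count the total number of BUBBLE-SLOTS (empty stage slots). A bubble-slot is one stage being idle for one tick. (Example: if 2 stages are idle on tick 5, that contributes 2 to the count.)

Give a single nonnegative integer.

Tick 1: [PARSE:P1(v=15,ok=F), VALIDATE:-, TRANSFORM:-, EMIT:-] out:-; bubbles=3
Tick 2: [PARSE:-, VALIDATE:P1(v=15,ok=F), TRANSFORM:-, EMIT:-] out:-; bubbles=3
Tick 3: [PARSE:-, VALIDATE:-, TRANSFORM:P1(v=0,ok=F), EMIT:-] out:-; bubbles=3
Tick 4: [PARSE:P2(v=16,ok=F), VALIDATE:-, TRANSFORM:-, EMIT:P1(v=0,ok=F)] out:-; bubbles=2
Tick 5: [PARSE:-, VALIDATE:P2(v=16,ok=F), TRANSFORM:-, EMIT:-] out:P1(v=0); bubbles=3
Tick 6: [PARSE:P3(v=14,ok=F), VALIDATE:-, TRANSFORM:P2(v=0,ok=F), EMIT:-] out:-; bubbles=2
Tick 7: [PARSE:P4(v=1,ok=F), VALIDATE:P3(v=14,ok=F), TRANSFORM:-, EMIT:P2(v=0,ok=F)] out:-; bubbles=1
Tick 8: [PARSE:-, VALIDATE:P4(v=1,ok=T), TRANSFORM:P3(v=0,ok=F), EMIT:-] out:P2(v=0); bubbles=2
Tick 9: [PARSE:-, VALIDATE:-, TRANSFORM:P4(v=5,ok=T), EMIT:P3(v=0,ok=F)] out:-; bubbles=2
Tick 10: [PARSE:P5(v=17,ok=F), VALIDATE:-, TRANSFORM:-, EMIT:P4(v=5,ok=T)] out:P3(v=0); bubbles=2
Tick 11: [PARSE:-, VALIDATE:P5(v=17,ok=F), TRANSFORM:-, EMIT:-] out:P4(v=5); bubbles=3
Tick 12: [PARSE:-, VALIDATE:-, TRANSFORM:P5(v=0,ok=F), EMIT:-] out:-; bubbles=3
Tick 13: [PARSE:-, VALIDATE:-, TRANSFORM:-, EMIT:P5(v=0,ok=F)] out:-; bubbles=3
Tick 14: [PARSE:-, VALIDATE:-, TRANSFORM:-, EMIT:-] out:P5(v=0); bubbles=4
Total bubble-slots: 36

Answer: 36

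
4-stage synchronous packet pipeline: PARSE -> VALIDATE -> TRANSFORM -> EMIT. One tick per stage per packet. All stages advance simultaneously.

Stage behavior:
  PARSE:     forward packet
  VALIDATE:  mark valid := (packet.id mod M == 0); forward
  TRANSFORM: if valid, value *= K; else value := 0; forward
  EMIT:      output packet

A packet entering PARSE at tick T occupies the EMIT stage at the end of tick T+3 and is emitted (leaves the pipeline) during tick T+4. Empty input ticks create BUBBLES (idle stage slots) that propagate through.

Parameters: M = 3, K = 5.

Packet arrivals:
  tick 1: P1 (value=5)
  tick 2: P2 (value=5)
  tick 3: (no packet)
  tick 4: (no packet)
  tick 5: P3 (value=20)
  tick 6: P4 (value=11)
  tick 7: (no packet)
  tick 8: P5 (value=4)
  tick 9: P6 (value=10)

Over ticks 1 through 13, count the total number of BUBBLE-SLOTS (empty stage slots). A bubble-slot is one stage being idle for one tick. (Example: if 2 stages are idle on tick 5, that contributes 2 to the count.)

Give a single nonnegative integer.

Answer: 28

Derivation:
Tick 1: [PARSE:P1(v=5,ok=F), VALIDATE:-, TRANSFORM:-, EMIT:-] out:-; bubbles=3
Tick 2: [PARSE:P2(v=5,ok=F), VALIDATE:P1(v=5,ok=F), TRANSFORM:-, EMIT:-] out:-; bubbles=2
Tick 3: [PARSE:-, VALIDATE:P2(v=5,ok=F), TRANSFORM:P1(v=0,ok=F), EMIT:-] out:-; bubbles=2
Tick 4: [PARSE:-, VALIDATE:-, TRANSFORM:P2(v=0,ok=F), EMIT:P1(v=0,ok=F)] out:-; bubbles=2
Tick 5: [PARSE:P3(v=20,ok=F), VALIDATE:-, TRANSFORM:-, EMIT:P2(v=0,ok=F)] out:P1(v=0); bubbles=2
Tick 6: [PARSE:P4(v=11,ok=F), VALIDATE:P3(v=20,ok=T), TRANSFORM:-, EMIT:-] out:P2(v=0); bubbles=2
Tick 7: [PARSE:-, VALIDATE:P4(v=11,ok=F), TRANSFORM:P3(v=100,ok=T), EMIT:-] out:-; bubbles=2
Tick 8: [PARSE:P5(v=4,ok=F), VALIDATE:-, TRANSFORM:P4(v=0,ok=F), EMIT:P3(v=100,ok=T)] out:-; bubbles=1
Tick 9: [PARSE:P6(v=10,ok=F), VALIDATE:P5(v=4,ok=F), TRANSFORM:-, EMIT:P4(v=0,ok=F)] out:P3(v=100); bubbles=1
Tick 10: [PARSE:-, VALIDATE:P6(v=10,ok=T), TRANSFORM:P5(v=0,ok=F), EMIT:-] out:P4(v=0); bubbles=2
Tick 11: [PARSE:-, VALIDATE:-, TRANSFORM:P6(v=50,ok=T), EMIT:P5(v=0,ok=F)] out:-; bubbles=2
Tick 12: [PARSE:-, VALIDATE:-, TRANSFORM:-, EMIT:P6(v=50,ok=T)] out:P5(v=0); bubbles=3
Tick 13: [PARSE:-, VALIDATE:-, TRANSFORM:-, EMIT:-] out:P6(v=50); bubbles=4
Total bubble-slots: 28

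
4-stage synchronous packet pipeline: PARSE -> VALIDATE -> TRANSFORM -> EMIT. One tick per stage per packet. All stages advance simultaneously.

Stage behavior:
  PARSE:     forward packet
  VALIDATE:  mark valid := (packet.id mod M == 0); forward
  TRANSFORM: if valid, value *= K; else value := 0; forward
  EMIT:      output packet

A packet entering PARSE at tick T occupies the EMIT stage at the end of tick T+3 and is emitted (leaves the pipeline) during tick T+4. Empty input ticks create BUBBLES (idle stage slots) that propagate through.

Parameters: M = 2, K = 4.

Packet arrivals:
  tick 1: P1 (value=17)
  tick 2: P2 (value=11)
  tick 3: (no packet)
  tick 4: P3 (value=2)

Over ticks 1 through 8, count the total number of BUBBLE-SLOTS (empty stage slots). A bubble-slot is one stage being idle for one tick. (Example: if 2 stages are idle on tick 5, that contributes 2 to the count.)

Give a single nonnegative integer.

Answer: 20

Derivation:
Tick 1: [PARSE:P1(v=17,ok=F), VALIDATE:-, TRANSFORM:-, EMIT:-] out:-; bubbles=3
Tick 2: [PARSE:P2(v=11,ok=F), VALIDATE:P1(v=17,ok=F), TRANSFORM:-, EMIT:-] out:-; bubbles=2
Tick 3: [PARSE:-, VALIDATE:P2(v=11,ok=T), TRANSFORM:P1(v=0,ok=F), EMIT:-] out:-; bubbles=2
Tick 4: [PARSE:P3(v=2,ok=F), VALIDATE:-, TRANSFORM:P2(v=44,ok=T), EMIT:P1(v=0,ok=F)] out:-; bubbles=1
Tick 5: [PARSE:-, VALIDATE:P3(v=2,ok=F), TRANSFORM:-, EMIT:P2(v=44,ok=T)] out:P1(v=0); bubbles=2
Tick 6: [PARSE:-, VALIDATE:-, TRANSFORM:P3(v=0,ok=F), EMIT:-] out:P2(v=44); bubbles=3
Tick 7: [PARSE:-, VALIDATE:-, TRANSFORM:-, EMIT:P3(v=0,ok=F)] out:-; bubbles=3
Tick 8: [PARSE:-, VALIDATE:-, TRANSFORM:-, EMIT:-] out:P3(v=0); bubbles=4
Total bubble-slots: 20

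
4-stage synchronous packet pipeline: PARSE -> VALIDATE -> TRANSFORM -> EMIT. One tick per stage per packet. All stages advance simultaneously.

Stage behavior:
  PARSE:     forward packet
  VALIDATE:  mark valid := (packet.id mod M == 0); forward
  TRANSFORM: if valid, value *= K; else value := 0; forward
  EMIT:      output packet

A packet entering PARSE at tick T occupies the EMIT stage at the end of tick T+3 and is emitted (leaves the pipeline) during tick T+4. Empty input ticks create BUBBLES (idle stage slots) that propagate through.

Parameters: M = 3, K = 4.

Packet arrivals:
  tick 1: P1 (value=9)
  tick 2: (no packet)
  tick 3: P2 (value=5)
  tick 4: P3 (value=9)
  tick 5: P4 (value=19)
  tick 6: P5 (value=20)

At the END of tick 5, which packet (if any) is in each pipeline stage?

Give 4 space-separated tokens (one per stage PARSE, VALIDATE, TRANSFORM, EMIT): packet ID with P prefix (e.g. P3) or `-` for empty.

Tick 1: [PARSE:P1(v=9,ok=F), VALIDATE:-, TRANSFORM:-, EMIT:-] out:-; in:P1
Tick 2: [PARSE:-, VALIDATE:P1(v=9,ok=F), TRANSFORM:-, EMIT:-] out:-; in:-
Tick 3: [PARSE:P2(v=5,ok=F), VALIDATE:-, TRANSFORM:P1(v=0,ok=F), EMIT:-] out:-; in:P2
Tick 4: [PARSE:P3(v=9,ok=F), VALIDATE:P2(v=5,ok=F), TRANSFORM:-, EMIT:P1(v=0,ok=F)] out:-; in:P3
Tick 5: [PARSE:P4(v=19,ok=F), VALIDATE:P3(v=9,ok=T), TRANSFORM:P2(v=0,ok=F), EMIT:-] out:P1(v=0); in:P4
At end of tick 5: ['P4', 'P3', 'P2', '-']

Answer: P4 P3 P2 -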